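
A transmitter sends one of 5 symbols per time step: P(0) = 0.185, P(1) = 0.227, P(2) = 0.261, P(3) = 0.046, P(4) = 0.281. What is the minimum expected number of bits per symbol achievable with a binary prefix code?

Repeatedly combine the two least-probable nodes; the expected code length is the sum of the merged weights.
merge 23/500 + 37/200 → 231/1000
merge 227/1000 + 231/1000 → 229/500
merge 261/1000 + 281/1000 → 271/500
merge 229/500 + 271/500 → 1
L = 231/1000 + 229/500 + 271/500 + 1 = 2231/1000 = 2.231 bits/symbol.

2.231 bits/symbol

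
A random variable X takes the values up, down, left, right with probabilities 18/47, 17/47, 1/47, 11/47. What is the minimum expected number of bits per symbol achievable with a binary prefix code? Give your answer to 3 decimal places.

Repeatedly combine the two least-probable nodes; the expected code length is the sum of the merged weights.
merge 1/47 + 11/47 → 12/47
merge 12/47 + 17/47 → 29/47
merge 18/47 + 29/47 → 1
L = 12/47 + 29/47 + 1 = 88/47 ≈ 1.872 bits/symbol.

1.872 bits/symbol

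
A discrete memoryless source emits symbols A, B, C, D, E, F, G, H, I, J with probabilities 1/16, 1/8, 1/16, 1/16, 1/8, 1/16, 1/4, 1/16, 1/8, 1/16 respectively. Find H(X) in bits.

Each probability is a power of 1/2, so log₂(1/p) is an integer.
H = Σ p·log₂(1/p) = 1/16·4 + 1/8·3 + 1/16·4 + 1/16·4 + 1/8·3 + 1/16·4 + 1/4·2 + 1/16·4 + 1/8·3 + 1/16·4 = 3.125 bits.

3.125 bits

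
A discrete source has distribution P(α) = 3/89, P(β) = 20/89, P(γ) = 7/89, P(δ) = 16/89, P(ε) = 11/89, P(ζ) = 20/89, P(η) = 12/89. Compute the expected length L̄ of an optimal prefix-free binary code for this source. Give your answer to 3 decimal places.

2.663 bits/symbol

Repeatedly combine the two least-probable nodes; the expected code length is the sum of the merged weights.
merge 3/89 + 7/89 → 10/89
merge 10/89 + 11/89 → 21/89
merge 12/89 + 16/89 → 28/89
merge 20/89 + 20/89 → 40/89
merge 21/89 + 28/89 → 49/89
merge 40/89 + 49/89 → 1
L = 10/89 + 21/89 + 28/89 + 40/89 + 49/89 + 1 = 237/89 ≈ 2.663 bits/symbol.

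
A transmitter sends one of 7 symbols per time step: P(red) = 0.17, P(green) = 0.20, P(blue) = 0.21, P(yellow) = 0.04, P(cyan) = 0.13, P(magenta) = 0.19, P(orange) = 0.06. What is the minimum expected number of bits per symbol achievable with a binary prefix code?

2.69 bits/symbol

Repeatedly combine the two least-probable nodes; the expected code length is the sum of the merged weights.
merge 1/25 + 3/50 → 1/10
merge 1/10 + 13/100 → 23/100
merge 17/100 + 19/100 → 9/25
merge 1/5 + 21/100 → 41/100
merge 23/100 + 9/25 → 59/100
merge 41/100 + 59/100 → 1
L = 1/10 + 23/100 + 9/25 + 41/100 + 59/100 + 1 = 269/100 = 2.69 bits/symbol.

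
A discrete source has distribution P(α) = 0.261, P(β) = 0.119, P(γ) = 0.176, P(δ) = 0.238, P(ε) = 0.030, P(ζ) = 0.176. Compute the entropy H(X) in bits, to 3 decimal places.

2.398 bits

H = −Σ pᵢ log₂ pᵢ.
−0.261·log₂(0.261) = 0.5058
−0.119·log₂(0.119) = 0.3654
−0.176·log₂(0.176) = 0.4411
−0.238·log₂(0.238) = 0.4929
−0.030·log₂(0.030) = 0.1518
−0.176·log₂(0.176) = 0.4411
Sum ≈ 2.3981 → 2.398 bits.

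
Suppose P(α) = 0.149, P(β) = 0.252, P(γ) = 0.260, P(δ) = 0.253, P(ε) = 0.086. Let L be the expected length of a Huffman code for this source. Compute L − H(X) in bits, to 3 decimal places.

0.013 bits

Entropy H = −Σ p log₂ p ≈ 2.2217 bits.
Huffman merges: 43/500+149/1000→47/200; 47/200+63/250→487/1000; 253/1000+13/50→513/1000; 487/1000+513/1000→1. L = 447/200 ≈ 2.2350.
L − H = 2.2350 − 2.2217 = 0.013 bits.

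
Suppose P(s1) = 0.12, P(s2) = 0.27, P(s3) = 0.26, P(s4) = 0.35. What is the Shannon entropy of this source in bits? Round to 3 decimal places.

H = −Σ pᵢ log₂ pᵢ.
−0.12·log₂(0.12) = 0.3671
−0.27·log₂(0.27) = 0.5100
−0.26·log₂(0.26) = 0.5053
−0.35·log₂(0.35) = 0.5301
Sum ≈ 1.9125 → 1.912 bits.

1.912 bits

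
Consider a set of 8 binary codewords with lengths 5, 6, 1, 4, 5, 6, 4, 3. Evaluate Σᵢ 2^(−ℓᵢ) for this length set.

0.84375

With common denominator 2^6 = 64: Σ 2^(−ℓᵢ) = 2/64 + 1/64 + 32/64 + 4/64 + 2/64 + 1/64 + 4/64 + 8/64 = 54/64 = 0.84375.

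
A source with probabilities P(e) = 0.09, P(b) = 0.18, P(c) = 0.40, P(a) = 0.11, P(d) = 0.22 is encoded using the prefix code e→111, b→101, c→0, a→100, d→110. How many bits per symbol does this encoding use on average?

2.2 bits/symbol

L̄ = Σ pᵢ·ℓᵢ = 0.09·3 + 0.18·3 + 0.40·1 + 0.11·3 + 0.22·3 = 2.2 bits/symbol.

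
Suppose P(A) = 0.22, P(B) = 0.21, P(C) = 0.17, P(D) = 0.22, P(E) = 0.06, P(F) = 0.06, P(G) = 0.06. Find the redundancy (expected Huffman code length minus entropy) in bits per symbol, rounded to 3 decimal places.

0.051 bits

Entropy H = −Σ p log₂ p ≈ 2.5992 bits.
Huffman merges: 3/50+3/50→3/25; 3/50+3/25→9/50; 17/100+9/50→7/20; 21/100+11/50→43/100; 11/50+7/20→57/100; 43/100+57/100→1. L = 53/20 ≈ 2.6500.
L − H = 2.6500 − 2.5992 = 0.051 bits.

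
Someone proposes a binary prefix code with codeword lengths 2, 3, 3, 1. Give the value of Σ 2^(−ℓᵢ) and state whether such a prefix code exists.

With common denominator 2^3 = 8: Σ 2^(−ℓᵢ) = 2/8 + 1/8 + 1/8 + 4/8 = 8/8 = 1.
Kraft's inequality requires Σ ≤ 1; here Σ = 1 ≤ 1, so such a prefix code exists.

1; yes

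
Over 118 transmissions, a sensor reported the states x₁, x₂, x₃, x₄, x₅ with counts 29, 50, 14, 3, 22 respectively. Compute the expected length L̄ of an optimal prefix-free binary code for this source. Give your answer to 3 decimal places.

Probabilities are the counts divided by 118.
Repeatedly combine the two least-probable nodes; the expected code length is the sum of the merged weights.
merge 3/118 + 7/59 → 17/118
merge 17/118 + 11/59 → 39/118
merge 29/118 + 39/118 → 34/59
merge 25/59 + 34/59 → 1
L = 17/118 + 39/118 + 34/59 + 1 = 121/59 ≈ 2.051 bits/symbol.

2.051 bits/symbol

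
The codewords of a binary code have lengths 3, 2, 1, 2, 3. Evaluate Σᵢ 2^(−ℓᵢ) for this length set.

1.25

With common denominator 2^3 = 8: Σ 2^(−ℓᵢ) = 1/8 + 2/8 + 4/8 + 2/8 + 1/8 = 10/8 = 1.25.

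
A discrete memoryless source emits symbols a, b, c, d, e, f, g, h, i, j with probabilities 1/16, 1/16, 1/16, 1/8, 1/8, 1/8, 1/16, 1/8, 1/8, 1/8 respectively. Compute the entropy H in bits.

Each probability is a power of 1/2, so log₂(1/p) is an integer.
H = Σ p·log₂(1/p) = 1/16·4 + 1/16·4 + 1/16·4 + 1/8·3 + 1/8·3 + 1/8·3 + 1/16·4 + 1/8·3 + 1/8·3 + 1/8·3 = 3.25 bits.

3.25 bits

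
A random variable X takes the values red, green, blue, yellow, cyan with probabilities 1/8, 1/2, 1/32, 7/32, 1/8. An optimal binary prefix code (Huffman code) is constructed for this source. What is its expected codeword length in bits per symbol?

Repeatedly combine the two least-probable nodes; the expected code length is the sum of the merged weights.
merge 1/32 + 1/8 → 5/32
merge 1/8 + 5/32 → 9/32
merge 7/32 + 9/32 → 1/2
merge 1/2 + 1/2 → 1
L = 5/32 + 9/32 + 1/2 + 1 = 31/16 = 1.9375 bits/symbol.

1.9375 bits/symbol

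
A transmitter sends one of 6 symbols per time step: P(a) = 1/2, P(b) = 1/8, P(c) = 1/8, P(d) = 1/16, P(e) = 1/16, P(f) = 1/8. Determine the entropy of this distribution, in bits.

2.125 bits

Each probability is a power of 1/2, so log₂(1/p) is an integer.
H = Σ p·log₂(1/p) = 1/2·1 + 1/8·3 + 1/8·3 + 1/16·4 + 1/16·4 + 1/8·3 = 2.125 bits.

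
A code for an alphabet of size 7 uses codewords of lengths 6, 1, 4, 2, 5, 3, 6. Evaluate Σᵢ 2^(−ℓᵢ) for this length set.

1

With common denominator 2^6 = 64: Σ 2^(−ℓᵢ) = 1/64 + 32/64 + 4/64 + 16/64 + 2/64 + 8/64 + 1/64 = 64/64 = 1.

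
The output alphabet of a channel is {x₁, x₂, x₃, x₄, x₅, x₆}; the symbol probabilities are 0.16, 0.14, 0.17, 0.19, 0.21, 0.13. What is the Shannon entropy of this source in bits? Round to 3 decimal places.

2.565 bits

H = −Σ pᵢ log₂ pᵢ.
−0.16·log₂(0.16) = 0.4230
−0.14·log₂(0.14) = 0.3971
−0.17·log₂(0.17) = 0.4346
−0.19·log₂(0.19) = 0.4552
−0.21·log₂(0.21) = 0.4728
−0.13·log₂(0.13) = 0.3826
Sum ≈ 2.5654 → 2.565 bits.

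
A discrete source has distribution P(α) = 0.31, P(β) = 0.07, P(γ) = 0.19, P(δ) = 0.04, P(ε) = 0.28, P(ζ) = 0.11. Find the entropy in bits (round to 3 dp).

2.298 bits

H = −Σ pᵢ log₂ pᵢ.
−0.31·log₂(0.31) = 0.5238
−0.07·log₂(0.07) = 0.2686
−0.19·log₂(0.19) = 0.4552
−0.04·log₂(0.04) = 0.1858
−0.28·log₂(0.28) = 0.5142
−0.11·log₂(0.11) = 0.3503
Sum ≈ 2.2978 → 2.298 bits.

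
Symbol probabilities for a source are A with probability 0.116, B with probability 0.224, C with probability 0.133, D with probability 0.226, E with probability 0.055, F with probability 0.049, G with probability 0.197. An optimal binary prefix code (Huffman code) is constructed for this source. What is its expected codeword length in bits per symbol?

Repeatedly combine the two least-probable nodes; the expected code length is the sum of the merged weights.
merge 49/1000 + 11/200 → 13/125
merge 13/125 + 29/250 → 11/50
merge 133/1000 + 197/1000 → 33/100
merge 11/50 + 28/125 → 111/250
merge 113/500 + 33/100 → 139/250
merge 111/250 + 139/250 → 1
L = 13/125 + 11/50 + 33/100 + 111/250 + 139/250 + 1 = 1327/500 = 2.654 bits/symbol.

2.654 bits/symbol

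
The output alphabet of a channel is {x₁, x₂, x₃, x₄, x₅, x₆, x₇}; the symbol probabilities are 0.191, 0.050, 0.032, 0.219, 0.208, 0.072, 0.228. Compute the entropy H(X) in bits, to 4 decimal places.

H = −Σ pᵢ log₂ pᵢ.
−0.191·log₂(0.191) = 0.4562
−0.050·log₂(0.050) = 0.2161
−0.032·log₂(0.032) = 0.1589
−0.219·log₂(0.219) = 0.4798
−0.208·log₂(0.208) = 0.4712
−0.072·log₂(0.072) = 0.2733
−0.228·log₂(0.228) = 0.4863
Sum ≈ 2.5418 → 2.5418 bits.

2.5418 bits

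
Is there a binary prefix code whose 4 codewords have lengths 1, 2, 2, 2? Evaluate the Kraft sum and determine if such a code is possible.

1.25; no

With common denominator 2^2 = 4: Σ 2^(−ℓᵢ) = 2/4 + 1/4 + 1/4 + 1/4 = 5/4 = 1.25.
Kraft's inequality requires Σ ≤ 1; here Σ = 1.25 > 1, so no such prefix code exists.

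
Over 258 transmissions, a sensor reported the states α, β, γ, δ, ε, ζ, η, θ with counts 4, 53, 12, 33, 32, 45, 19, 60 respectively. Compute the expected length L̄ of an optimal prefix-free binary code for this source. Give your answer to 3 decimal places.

Probabilities are the counts divided by 258.
Repeatedly combine the two least-probable nodes; the expected code length is the sum of the merged weights.
merge 2/129 + 2/43 → 8/129
merge 8/129 + 19/258 → 35/258
merge 16/129 + 11/86 → 65/258
merge 35/258 + 15/86 → 40/129
merge 53/258 + 10/43 → 113/258
merge 65/258 + 40/129 → 145/258
merge 113/258 + 145/258 → 1
L = 8/129 + 35/258 + 65/258 + 40/129 + 113/258 + 145/258 + 1 = 356/129 ≈ 2.760 bits/symbol.

2.760 bits/symbol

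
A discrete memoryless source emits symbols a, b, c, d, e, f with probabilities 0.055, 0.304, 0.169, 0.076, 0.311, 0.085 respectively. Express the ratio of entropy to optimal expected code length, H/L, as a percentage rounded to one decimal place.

Entropy H = −Σ p log₂ p ≈ 2.2947 bits.
Huffman merges: 11/200+19/250→131/1000; 17/200+131/1000→27/125; 169/1000+27/125→77/200; 38/125+311/1000→123/200; 77/200+123/200→1. L = 2347/1000 ≈ 2.3470.
Efficiency = H/L = 2.2947/2.3470 = 97.8%.

97.8%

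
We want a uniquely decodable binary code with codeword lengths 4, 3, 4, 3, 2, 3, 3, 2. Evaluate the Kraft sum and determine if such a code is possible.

1.125; no

With common denominator 2^4 = 16: Σ 2^(−ℓᵢ) = 1/16 + 2/16 + 1/16 + 2/16 + 4/16 + 2/16 + 2/16 + 4/16 = 18/16 = 1.125.
Kraft's inequality requires Σ ≤ 1; here Σ = 1.125 > 1, so no such prefix code exists.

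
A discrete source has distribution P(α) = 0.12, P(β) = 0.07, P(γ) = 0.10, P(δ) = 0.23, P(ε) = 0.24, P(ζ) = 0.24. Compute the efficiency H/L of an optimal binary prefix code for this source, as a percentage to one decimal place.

99.3%

Entropy H = −Σ p log₂ p ≈ 2.4438 bits.
Huffman merges: 7/100+1/10→17/100; 3/25+17/100→29/100; 23/100+6/25→47/100; 6/25+29/100→53/100; 47/100+53/100→1. L = 123/50 ≈ 2.4600.
Efficiency = H/L = 2.4438/2.4600 = 99.3%.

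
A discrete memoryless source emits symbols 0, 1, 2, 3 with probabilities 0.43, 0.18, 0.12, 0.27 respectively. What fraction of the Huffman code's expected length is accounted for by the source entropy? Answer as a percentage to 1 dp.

Entropy H = −Σ p log₂ p ≈ 1.8460 bits.
Huffman merges: 3/25+9/50→3/10; 27/100+3/10→57/100; 43/100+57/100→1. L = 187/100 ≈ 1.8700.
Efficiency = H/L = 1.8460/1.8700 = 98.7%.

98.7%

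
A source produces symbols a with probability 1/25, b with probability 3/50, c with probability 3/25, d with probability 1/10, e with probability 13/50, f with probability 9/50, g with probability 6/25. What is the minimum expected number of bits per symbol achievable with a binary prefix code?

2.6 bits/symbol

Repeatedly combine the two least-probable nodes; the expected code length is the sum of the merged weights.
merge 1/25 + 3/50 → 1/10
merge 1/10 + 1/10 → 1/5
merge 3/25 + 9/50 → 3/10
merge 1/5 + 6/25 → 11/25
merge 13/50 + 3/10 → 14/25
merge 11/25 + 14/25 → 1
L = 1/10 + 1/5 + 3/10 + 11/25 + 14/25 + 1 = 13/5 = 2.6 bits/symbol.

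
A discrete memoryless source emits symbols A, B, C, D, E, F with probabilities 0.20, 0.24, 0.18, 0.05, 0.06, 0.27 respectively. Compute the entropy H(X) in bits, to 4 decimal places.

H = −Σ pᵢ log₂ pᵢ.
−0.20·log₂(0.20) = 0.4644
−0.24·log₂(0.24) = 0.4941
−0.18·log₂(0.18) = 0.4453
−0.05·log₂(0.05) = 0.2161
−0.06·log₂(0.06) = 0.2435
−0.27·log₂(0.27) = 0.5100
Sum ≈ 2.3735 → 2.3735 bits.

2.3735 bits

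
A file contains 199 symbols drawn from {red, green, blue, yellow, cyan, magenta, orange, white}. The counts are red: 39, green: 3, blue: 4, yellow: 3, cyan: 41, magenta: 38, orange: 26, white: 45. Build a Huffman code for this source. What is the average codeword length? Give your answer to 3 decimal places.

2.633 bits/symbol

Probabilities are the counts divided by 199.
Repeatedly combine the two least-probable nodes; the expected code length is the sum of the merged weights.
merge 3/199 + 3/199 → 6/199
merge 4/199 + 6/199 → 10/199
merge 10/199 + 26/199 → 36/199
merge 36/199 + 38/199 → 74/199
merge 39/199 + 41/199 → 80/199
merge 45/199 + 74/199 → 119/199
merge 80/199 + 119/199 → 1
L = 6/199 + 10/199 + 36/199 + 74/199 + 80/199 + 119/199 + 1 = 524/199 ≈ 2.633 bits/symbol.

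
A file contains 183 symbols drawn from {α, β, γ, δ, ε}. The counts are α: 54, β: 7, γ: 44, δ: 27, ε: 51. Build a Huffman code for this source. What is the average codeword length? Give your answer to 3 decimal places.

Probabilities are the counts divided by 183.
Repeatedly combine the two least-probable nodes; the expected code length is the sum of the merged weights.
merge 7/183 + 9/61 → 34/183
merge 34/183 + 44/183 → 26/61
merge 17/61 + 18/61 → 35/61
merge 26/61 + 35/61 → 1
L = 34/183 + 26/61 + 35/61 + 1 = 400/183 ≈ 2.186 bits/symbol.

2.186 bits/symbol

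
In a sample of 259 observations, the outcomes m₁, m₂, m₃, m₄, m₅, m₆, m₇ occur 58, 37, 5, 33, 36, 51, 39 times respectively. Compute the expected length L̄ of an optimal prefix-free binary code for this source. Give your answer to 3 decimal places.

Probabilities are the counts divided by 259.
Repeatedly combine the two least-probable nodes; the expected code length is the sum of the merged weights.
merge 5/259 + 33/259 → 38/259
merge 36/259 + 1/7 → 73/259
merge 38/259 + 39/259 → 11/37
merge 51/259 + 58/259 → 109/259
merge 73/259 + 11/37 → 150/259
merge 109/259 + 150/259 → 1
L = 38/259 + 73/259 + 11/37 + 109/259 + 150/259 + 1 = 706/259 ≈ 2.726 bits/symbol.

2.726 bits/symbol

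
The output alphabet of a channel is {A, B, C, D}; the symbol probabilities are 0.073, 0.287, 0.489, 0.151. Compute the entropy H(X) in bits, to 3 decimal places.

H = −Σ pᵢ log₂ pᵢ.
−0.073·log₂(0.073) = 0.2756
−0.287·log₂(0.287) = 0.5169
−0.489·log₂(0.489) = 0.5047
−0.151·log₂(0.151) = 0.4118
Sum ≈ 1.7090 → 1.709 bits.

1.709 bits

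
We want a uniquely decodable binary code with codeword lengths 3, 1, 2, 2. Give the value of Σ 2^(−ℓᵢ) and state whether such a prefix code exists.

With common denominator 2^3 = 8: Σ 2^(−ℓᵢ) = 1/8 + 4/8 + 2/8 + 2/8 = 9/8 = 1.125.
Kraft's inequality requires Σ ≤ 1; here Σ = 1.125 > 1, so no such prefix code exists.

1.125; no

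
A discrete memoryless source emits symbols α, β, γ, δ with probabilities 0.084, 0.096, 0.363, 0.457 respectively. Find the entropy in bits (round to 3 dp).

1.672 bits

H = −Σ pᵢ log₂ pᵢ.
−0.084·log₂(0.084) = 0.3002
−0.096·log₂(0.096) = 0.3246
−0.363·log₂(0.363) = 0.5307
−0.457·log₂(0.457) = 0.5163
Sum ≈ 1.6717 → 1.672 bits.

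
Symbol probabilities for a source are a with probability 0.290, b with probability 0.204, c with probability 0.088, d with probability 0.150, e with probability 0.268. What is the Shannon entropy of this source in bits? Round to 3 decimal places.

H = −Σ pᵢ log₂ pᵢ.
−0.290·log₂(0.290) = 0.5179
−0.204·log₂(0.204) = 0.4678
−0.088·log₂(0.088) = 0.3086
−0.150·log₂(0.150) = 0.4105
−0.268·log₂(0.268) = 0.5091
Sum ≈ 2.2140 → 2.214 bits.

2.214 bits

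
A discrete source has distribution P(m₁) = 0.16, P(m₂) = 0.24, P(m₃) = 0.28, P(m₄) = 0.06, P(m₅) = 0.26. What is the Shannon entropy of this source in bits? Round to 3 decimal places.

2.180 bits

H = −Σ pᵢ log₂ pᵢ.
−0.16·log₂(0.16) = 0.4230
−0.24·log₂(0.24) = 0.4941
−0.28·log₂(0.28) = 0.5142
−0.06·log₂(0.06) = 0.2435
−0.26·log₂(0.26) = 0.5053
Sum ≈ 2.1802 → 2.180 bits.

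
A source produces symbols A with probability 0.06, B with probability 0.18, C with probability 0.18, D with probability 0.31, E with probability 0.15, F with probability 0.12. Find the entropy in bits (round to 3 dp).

2.436 bits

H = −Σ pᵢ log₂ pᵢ.
−0.06·log₂(0.06) = 0.2435
−0.18·log₂(0.18) = 0.4453
−0.18·log₂(0.18) = 0.4453
−0.31·log₂(0.31) = 0.5238
−0.15·log₂(0.15) = 0.4105
−0.12·log₂(0.12) = 0.3671
Sum ≈ 2.4356 → 2.436 bits.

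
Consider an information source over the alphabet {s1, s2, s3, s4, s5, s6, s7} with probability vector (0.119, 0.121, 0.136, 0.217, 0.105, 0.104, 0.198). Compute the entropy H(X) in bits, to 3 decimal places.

H = −Σ pᵢ log₂ pᵢ.
−0.119·log₂(0.119) = 0.3654
−0.121·log₂(0.121) = 0.3687
−0.136·log₂(0.136) = 0.3915
−0.217·log₂(0.217) = 0.4783
−0.105·log₂(0.105) = 0.3414
−0.104·log₂(0.104) = 0.3396
−0.198·log₂(0.198) = 0.4626
Sum ≈ 2.7475 → 2.748 bits.

2.748 bits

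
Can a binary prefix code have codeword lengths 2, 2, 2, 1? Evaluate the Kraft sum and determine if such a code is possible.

With common denominator 2^2 = 4: Σ 2^(−ℓᵢ) = 1/4 + 1/4 + 1/4 + 2/4 = 5/4 = 1.25.
Kraft's inequality requires Σ ≤ 1; here Σ = 1.25 > 1, so no such prefix code exists.

1.25; no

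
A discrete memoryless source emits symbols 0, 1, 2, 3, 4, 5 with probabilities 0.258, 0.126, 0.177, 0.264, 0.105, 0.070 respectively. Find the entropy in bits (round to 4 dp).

H = −Σ pᵢ log₂ pᵢ.
−0.258·log₂(0.258) = 0.5043
−0.126·log₂(0.126) = 0.3766
−0.177·log₂(0.177) = 0.4422
−0.264·log₂(0.264) = 0.5072
−0.105·log₂(0.105) = 0.3414
−0.070·log₂(0.070) = 0.2686
Sum ≈ 2.4402 → 2.4402 bits.

2.4402 bits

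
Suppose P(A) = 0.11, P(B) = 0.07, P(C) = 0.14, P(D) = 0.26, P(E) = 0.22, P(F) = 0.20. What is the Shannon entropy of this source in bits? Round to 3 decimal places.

H = −Σ pᵢ log₂ pᵢ.
−0.11·log₂(0.11) = 0.3503
−0.07·log₂(0.07) = 0.2686
−0.14·log₂(0.14) = 0.3971
−0.26·log₂(0.26) = 0.5053
−0.22·log₂(0.22) = 0.4806
−0.20·log₂(0.20) = 0.4644
Sum ≈ 2.4662 → 2.466 bits.

2.466 bits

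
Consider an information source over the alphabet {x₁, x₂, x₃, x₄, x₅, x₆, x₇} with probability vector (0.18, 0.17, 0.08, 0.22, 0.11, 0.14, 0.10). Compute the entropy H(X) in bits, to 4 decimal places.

H = −Σ pᵢ log₂ pᵢ.
−0.18·log₂(0.18) = 0.4453
−0.17·log₂(0.17) = 0.4346
−0.08·log₂(0.08) = 0.2915
−0.22·log₂(0.22) = 0.4806
−0.11·log₂(0.11) = 0.3503
−0.14·log₂(0.14) = 0.3971
−0.10·log₂(0.10) = 0.3322
Sum ≈ 2.7316 → 2.7316 bits.

2.7316 bits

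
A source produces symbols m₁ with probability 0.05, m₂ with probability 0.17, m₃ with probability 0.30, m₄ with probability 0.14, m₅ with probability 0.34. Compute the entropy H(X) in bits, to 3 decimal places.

2.098 bits

H = −Σ pᵢ log₂ pᵢ.
−0.05·log₂(0.05) = 0.2161
−0.17·log₂(0.17) = 0.4346
−0.30·log₂(0.30) = 0.5211
−0.14·log₂(0.14) = 0.3971
−0.34·log₂(0.34) = 0.5292
Sum ≈ 2.0981 → 2.098 bits.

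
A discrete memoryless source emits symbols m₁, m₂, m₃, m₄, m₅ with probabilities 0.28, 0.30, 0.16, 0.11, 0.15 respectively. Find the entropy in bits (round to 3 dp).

H = −Σ pᵢ log₂ pᵢ.
−0.28·log₂(0.28) = 0.5142
−0.30·log₂(0.30) = 0.5211
−0.16·log₂(0.16) = 0.4230
−0.11·log₂(0.11) = 0.3503
−0.15·log₂(0.15) = 0.4105
Sum ≈ 2.2192 → 2.219 bits.

2.219 bits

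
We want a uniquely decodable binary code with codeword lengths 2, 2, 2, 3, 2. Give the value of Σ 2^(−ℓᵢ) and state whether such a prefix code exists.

With common denominator 2^3 = 8: Σ 2^(−ℓᵢ) = 2/8 + 2/8 + 2/8 + 1/8 + 2/8 = 9/8 = 1.125.
Kraft's inequality requires Σ ≤ 1; here Σ = 1.125 > 1, so no such prefix code exists.

1.125; no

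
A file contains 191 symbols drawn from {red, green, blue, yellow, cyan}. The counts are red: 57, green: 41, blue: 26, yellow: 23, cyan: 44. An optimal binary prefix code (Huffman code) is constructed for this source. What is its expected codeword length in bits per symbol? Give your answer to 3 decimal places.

Probabilities are the counts divided by 191.
Repeatedly combine the two least-probable nodes; the expected code length is the sum of the merged weights.
merge 23/191 + 26/191 → 49/191
merge 41/191 + 44/191 → 85/191
merge 49/191 + 57/191 → 106/191
merge 85/191 + 106/191 → 1
L = 49/191 + 85/191 + 106/191 + 1 = 431/191 ≈ 2.257 bits/symbol.

2.257 bits/symbol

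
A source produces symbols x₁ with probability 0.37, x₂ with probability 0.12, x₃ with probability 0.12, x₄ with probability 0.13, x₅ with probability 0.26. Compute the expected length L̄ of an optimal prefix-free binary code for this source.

Repeatedly combine the two least-probable nodes; the expected code length is the sum of the merged weights.
merge 3/25 + 3/25 → 6/25
merge 13/100 + 6/25 → 37/100
merge 13/50 + 37/100 → 63/100
merge 37/100 + 63/100 → 1
L = 6/25 + 37/100 + 63/100 + 1 = 56/25 = 2.24 bits/symbol.

2.24 bits/symbol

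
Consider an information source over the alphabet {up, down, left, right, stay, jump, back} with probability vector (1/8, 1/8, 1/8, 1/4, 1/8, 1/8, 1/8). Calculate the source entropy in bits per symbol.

Each probability is a power of 1/2, so log₂(1/p) is an integer.
H = Σ p·log₂(1/p) = 1/8·3 + 1/8·3 + 1/8·3 + 1/4·2 + 1/8·3 + 1/8·3 + 1/8·3 = 2.75 bits.

2.75 bits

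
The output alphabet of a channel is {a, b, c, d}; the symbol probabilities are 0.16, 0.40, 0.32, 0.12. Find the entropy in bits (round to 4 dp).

1.8449 bits

H = −Σ pᵢ log₂ pᵢ.
−0.16·log₂(0.16) = 0.4230
−0.40·log₂(0.40) = 0.5288
−0.32·log₂(0.32) = 0.5260
−0.12·log₂(0.12) = 0.3671
Sum ≈ 1.8449 → 1.8449 bits.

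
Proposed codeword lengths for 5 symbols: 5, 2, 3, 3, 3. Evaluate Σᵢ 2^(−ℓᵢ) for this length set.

0.65625

With common denominator 2^5 = 32: Σ 2^(−ℓᵢ) = 1/32 + 8/32 + 4/32 + 4/32 + 4/32 = 21/32 = 0.65625.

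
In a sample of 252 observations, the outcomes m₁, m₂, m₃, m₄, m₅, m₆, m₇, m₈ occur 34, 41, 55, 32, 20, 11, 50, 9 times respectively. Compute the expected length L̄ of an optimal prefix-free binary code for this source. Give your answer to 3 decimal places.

Probabilities are the counts divided by 252.
Repeatedly combine the two least-probable nodes; the expected code length is the sum of the merged weights.
merge 1/28 + 11/252 → 5/63
merge 5/63 + 5/63 → 10/63
merge 8/63 + 17/126 → 11/42
merge 10/63 + 41/252 → 9/28
merge 25/126 + 55/252 → 5/12
merge 11/42 + 9/28 → 7/12
merge 5/12 + 7/12 → 1
L = 5/63 + 10/63 + 11/42 + 9/28 + 5/12 + 7/12 + 1 = 79/28 ≈ 2.821 bits/symbol.

2.821 bits/symbol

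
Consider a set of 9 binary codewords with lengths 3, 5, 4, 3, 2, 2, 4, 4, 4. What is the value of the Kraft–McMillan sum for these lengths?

With common denominator 2^5 = 32: Σ 2^(−ℓᵢ) = 4/32 + 1/32 + 2/32 + 4/32 + 8/32 + 8/32 + 2/32 + 2/32 + 2/32 = 33/32 = 1.03125.

1.03125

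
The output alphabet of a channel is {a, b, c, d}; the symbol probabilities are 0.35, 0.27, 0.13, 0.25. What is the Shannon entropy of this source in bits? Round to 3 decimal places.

H = −Σ pᵢ log₂ pᵢ.
−0.35·log₂(0.35) = 0.5301
−0.27·log₂(0.27) = 0.5100
−0.13·log₂(0.13) = 0.3826
−0.25·log₂(0.25) = 0.5000
Sum ≈ 1.9228 → 1.923 bits.

1.923 bits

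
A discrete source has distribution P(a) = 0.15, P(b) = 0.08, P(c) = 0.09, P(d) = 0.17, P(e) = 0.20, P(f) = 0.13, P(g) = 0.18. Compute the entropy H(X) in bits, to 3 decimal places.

2.742 bits

H = −Σ pᵢ log₂ pᵢ.
−0.15·log₂(0.15) = 0.4105
−0.08·log₂(0.08) = 0.2915
−0.09·log₂(0.09) = 0.3127
−0.17·log₂(0.17) = 0.4346
−0.20·log₂(0.20) = 0.4644
−0.13·log₂(0.13) = 0.3826
−0.18·log₂(0.18) = 0.4453
Sum ≈ 2.7416 → 2.742 bits.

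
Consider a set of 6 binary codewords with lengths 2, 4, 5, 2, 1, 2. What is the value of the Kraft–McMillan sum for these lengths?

With common denominator 2^5 = 32: Σ 2^(−ℓᵢ) = 8/32 + 2/32 + 1/32 + 8/32 + 16/32 + 8/32 = 43/32 = 1.34375.

1.34375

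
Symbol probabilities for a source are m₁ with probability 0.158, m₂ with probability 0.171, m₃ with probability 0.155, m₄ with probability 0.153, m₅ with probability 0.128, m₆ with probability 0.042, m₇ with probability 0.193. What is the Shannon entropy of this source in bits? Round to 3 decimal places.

H = −Σ pᵢ log₂ pᵢ.
−0.158·log₂(0.158) = 0.4206
−0.171·log₂(0.171) = 0.4357
−0.155·log₂(0.155) = 0.4169
−0.153·log₂(0.153) = 0.4144
−0.128·log₂(0.128) = 0.3796
−0.042·log₂(0.042) = 0.1921
−0.193·log₂(0.193) = 0.4581
Sum ≈ 2.7173 → 2.717 bits.

2.717 bits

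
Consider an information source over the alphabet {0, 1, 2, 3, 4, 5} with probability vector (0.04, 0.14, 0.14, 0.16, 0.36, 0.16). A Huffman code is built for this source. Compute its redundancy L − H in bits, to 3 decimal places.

0.103 bits

Entropy H = −Σ p log₂ p ≈ 2.3566 bits.
Huffman merges: 1/25+7/50→9/50; 7/50+4/25→3/10; 4/25+9/50→17/50; 3/10+17/50→16/25; 9/25+16/25→1. L = 123/50 ≈ 2.4600.
L − H = 2.4600 − 2.3566 = 0.103 bits.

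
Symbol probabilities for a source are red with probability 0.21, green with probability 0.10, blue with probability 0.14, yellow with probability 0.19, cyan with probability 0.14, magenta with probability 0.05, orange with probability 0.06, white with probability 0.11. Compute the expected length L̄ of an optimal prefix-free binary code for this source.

2.9 bits/symbol

Repeatedly combine the two least-probable nodes; the expected code length is the sum of the merged weights.
merge 1/20 + 3/50 → 11/100
merge 1/10 + 11/100 → 21/100
merge 11/100 + 7/50 → 1/4
merge 7/50 + 19/100 → 33/100
merge 21/100 + 21/100 → 21/50
merge 1/4 + 33/100 → 29/50
merge 21/50 + 29/50 → 1
L = 11/100 + 21/100 + 1/4 + 33/100 + 21/50 + 29/50 + 1 = 29/10 = 2.9 bits/symbol.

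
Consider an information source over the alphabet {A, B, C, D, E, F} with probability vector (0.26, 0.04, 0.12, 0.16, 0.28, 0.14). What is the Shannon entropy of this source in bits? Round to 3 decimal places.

H = −Σ pᵢ log₂ pᵢ.
−0.26·log₂(0.26) = 0.5053
−0.04·log₂(0.04) = 0.1858
−0.12·log₂(0.12) = 0.3671
−0.16·log₂(0.16) = 0.4230
−0.28·log₂(0.28) = 0.5142
−0.14·log₂(0.14) = 0.3971
Sum ≈ 2.3925 → 2.392 bits.

2.392 bits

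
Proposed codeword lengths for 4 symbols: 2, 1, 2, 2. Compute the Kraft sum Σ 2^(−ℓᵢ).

1.25

With common denominator 2^2 = 4: Σ 2^(−ℓᵢ) = 1/4 + 2/4 + 1/4 + 1/4 = 5/4 = 1.25.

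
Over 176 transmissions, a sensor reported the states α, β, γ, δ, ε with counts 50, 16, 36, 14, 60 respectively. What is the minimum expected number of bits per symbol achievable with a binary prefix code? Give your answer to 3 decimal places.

2.170 bits/symbol

Probabilities are the counts divided by 176.
Repeatedly combine the two least-probable nodes; the expected code length is the sum of the merged weights.
merge 7/88 + 1/11 → 15/88
merge 15/88 + 9/44 → 3/8
merge 25/88 + 15/44 → 5/8
merge 3/8 + 5/8 → 1
L = 15/88 + 3/8 + 5/8 + 1 = 191/88 ≈ 2.170 bits/symbol.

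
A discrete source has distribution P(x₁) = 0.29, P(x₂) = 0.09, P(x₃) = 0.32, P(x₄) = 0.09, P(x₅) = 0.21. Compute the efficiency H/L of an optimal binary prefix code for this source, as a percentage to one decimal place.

98.3%

Entropy H = −Σ p log₂ p ≈ 2.1421 bits.
Huffman merges: 9/100+9/100→9/50; 9/50+21/100→39/100; 29/100+8/25→61/100; 39/100+61/100→1. L = 109/50 ≈ 2.1800.
Efficiency = H/L = 2.1421/2.1800 = 98.3%.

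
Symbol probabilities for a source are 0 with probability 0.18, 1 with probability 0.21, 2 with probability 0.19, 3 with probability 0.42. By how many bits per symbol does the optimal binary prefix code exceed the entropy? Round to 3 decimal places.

0.051 bits

Entropy H = −Σ p log₂ p ≈ 1.8990 bits.
Huffman merges: 9/50+19/100→37/100; 21/100+37/100→29/50; 21/50+29/50→1. L = 39/20 ≈ 1.9500.
L − H = 1.9500 − 1.8990 = 0.051 bits.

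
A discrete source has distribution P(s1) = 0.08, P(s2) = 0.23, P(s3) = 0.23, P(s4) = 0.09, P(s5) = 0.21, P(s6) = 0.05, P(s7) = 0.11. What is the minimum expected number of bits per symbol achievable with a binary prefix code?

2.66 bits/symbol

Repeatedly combine the two least-probable nodes; the expected code length is the sum of the merged weights.
merge 1/20 + 2/25 → 13/100
merge 9/100 + 11/100 → 1/5
merge 13/100 + 1/5 → 33/100
merge 21/100 + 23/100 → 11/25
merge 23/100 + 33/100 → 14/25
merge 11/25 + 14/25 → 1
L = 13/100 + 1/5 + 33/100 + 11/25 + 14/25 + 1 = 133/50 = 2.66 bits/symbol.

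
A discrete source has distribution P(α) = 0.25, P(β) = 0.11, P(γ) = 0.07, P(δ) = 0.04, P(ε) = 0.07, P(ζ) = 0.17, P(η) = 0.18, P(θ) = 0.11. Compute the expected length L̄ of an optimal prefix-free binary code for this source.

2.86 bits/symbol

Repeatedly combine the two least-probable nodes; the expected code length is the sum of the merged weights.
merge 1/25 + 7/100 → 11/100
merge 7/100 + 11/100 → 9/50
merge 11/100 + 11/100 → 11/50
merge 17/100 + 9/50 → 7/20
merge 9/50 + 11/50 → 2/5
merge 1/4 + 7/20 → 3/5
merge 2/5 + 3/5 → 1
L = 11/100 + 9/50 + 11/50 + 7/20 + 2/5 + 3/5 + 1 = 143/50 = 2.86 bits/symbol.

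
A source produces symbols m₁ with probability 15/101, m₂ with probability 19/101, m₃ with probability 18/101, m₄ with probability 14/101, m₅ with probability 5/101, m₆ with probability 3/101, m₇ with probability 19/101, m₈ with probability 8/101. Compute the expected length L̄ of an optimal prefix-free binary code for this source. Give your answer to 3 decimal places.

Repeatedly combine the two least-probable nodes; the expected code length is the sum of the merged weights.
merge 3/101 + 5/101 → 8/101
merge 8/101 + 8/101 → 16/101
merge 14/101 + 15/101 → 29/101
merge 16/101 + 18/101 → 34/101
merge 19/101 + 19/101 → 38/101
merge 29/101 + 34/101 → 63/101
merge 38/101 + 63/101 → 1
L = 8/101 + 16/101 + 29/101 + 34/101 + 38/101 + 63/101 + 1 = 289/101 ≈ 2.861 bits/symbol.

2.861 bits/symbol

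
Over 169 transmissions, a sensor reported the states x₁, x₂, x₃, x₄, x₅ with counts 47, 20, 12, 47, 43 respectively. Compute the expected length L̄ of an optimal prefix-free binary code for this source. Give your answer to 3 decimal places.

2.189 bits/symbol

Probabilities are the counts divided by 169.
Repeatedly combine the two least-probable nodes; the expected code length is the sum of the merged weights.
merge 12/169 + 20/169 → 32/169
merge 32/169 + 43/169 → 75/169
merge 47/169 + 47/169 → 94/169
merge 75/169 + 94/169 → 1
L = 32/169 + 75/169 + 94/169 + 1 = 370/169 ≈ 2.189 bits/symbol.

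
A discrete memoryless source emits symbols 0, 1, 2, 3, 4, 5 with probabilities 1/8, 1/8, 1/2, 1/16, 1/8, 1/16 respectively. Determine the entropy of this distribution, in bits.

Each probability is a power of 1/2, so log₂(1/p) is an integer.
H = Σ p·log₂(1/p) = 1/8·3 + 1/8·3 + 1/2·1 + 1/16·4 + 1/8·3 + 1/16·4 = 2.125 bits.

2.125 bits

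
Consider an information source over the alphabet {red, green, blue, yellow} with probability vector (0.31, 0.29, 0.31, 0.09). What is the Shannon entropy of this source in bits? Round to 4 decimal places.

1.8781 bits

H = −Σ pᵢ log₂ pᵢ.
−0.31·log₂(0.31) = 0.5238
−0.29·log₂(0.29) = 0.5179
−0.31·log₂(0.31) = 0.5238
−0.09·log₂(0.09) = 0.3127
Sum ≈ 1.8781 → 1.8781 bits.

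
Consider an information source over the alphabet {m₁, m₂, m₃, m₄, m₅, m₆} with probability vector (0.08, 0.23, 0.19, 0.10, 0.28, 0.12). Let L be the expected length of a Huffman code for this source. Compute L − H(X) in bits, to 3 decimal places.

0.032 bits

Entropy H = −Σ p log₂ p ≈ 2.4479 bits.
Huffman merges: 2/25+1/10→9/50; 3/25+9/50→3/10; 19/100+23/100→21/50; 7/25+3/10→29/50; 21/50+29/50→1. L = 62/25 ≈ 2.4800.
L − H = 2.4800 − 2.4479 = 0.032 bits.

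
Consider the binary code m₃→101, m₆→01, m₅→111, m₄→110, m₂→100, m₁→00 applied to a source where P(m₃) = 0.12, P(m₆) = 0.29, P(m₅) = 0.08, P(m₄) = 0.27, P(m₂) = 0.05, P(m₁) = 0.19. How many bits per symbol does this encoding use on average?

L̄ = Σ pᵢ·ℓᵢ = 0.12·3 + 0.29·2 + 0.08·3 + 0.27·3 + 0.05·3 + 0.19·2 = 2.52 bits/symbol.

2.52 bits/symbol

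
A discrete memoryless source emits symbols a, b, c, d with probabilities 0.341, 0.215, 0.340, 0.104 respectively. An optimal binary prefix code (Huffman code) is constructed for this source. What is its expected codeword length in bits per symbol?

Repeatedly combine the two least-probable nodes; the expected code length is the sum of the merged weights.
merge 13/125 + 43/200 → 319/1000
merge 319/1000 + 17/50 → 659/1000
merge 341/1000 + 659/1000 → 1
L = 319/1000 + 659/1000 + 1 = 989/500 = 1.978 bits/symbol.

1.978 bits/symbol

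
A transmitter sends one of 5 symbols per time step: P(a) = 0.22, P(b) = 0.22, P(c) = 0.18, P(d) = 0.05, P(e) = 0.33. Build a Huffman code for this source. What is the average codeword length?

Repeatedly combine the two least-probable nodes; the expected code length is the sum of the merged weights.
merge 1/20 + 9/50 → 23/100
merge 11/50 + 11/50 → 11/25
merge 23/100 + 33/100 → 14/25
merge 11/25 + 14/25 → 1
L = 23/100 + 11/25 + 14/25 + 1 = 223/100 = 2.23 bits/symbol.

2.23 bits/symbol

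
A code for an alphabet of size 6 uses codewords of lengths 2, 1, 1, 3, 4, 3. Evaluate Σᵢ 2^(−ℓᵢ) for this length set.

1.5625

With common denominator 2^4 = 16: Σ 2^(−ℓᵢ) = 4/16 + 8/16 + 8/16 + 2/16 + 1/16 + 2/16 = 25/16 = 1.5625.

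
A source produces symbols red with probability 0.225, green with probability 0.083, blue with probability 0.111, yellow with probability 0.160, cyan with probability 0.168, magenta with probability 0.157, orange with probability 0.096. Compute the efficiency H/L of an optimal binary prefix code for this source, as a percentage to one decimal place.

Entropy H = −Σ p log₂ p ≈ 2.7335 bits.
Huffman merges: 83/1000+12/125→179/1000; 111/1000+157/1000→67/250; 4/25+21/125→41/125; 179/1000+9/40→101/250; 67/250+41/125→149/250; 101/250+149/250→1. L = 111/40 ≈ 2.7750.
Efficiency = H/L = 2.7335/2.7750 = 98.5%.

98.5%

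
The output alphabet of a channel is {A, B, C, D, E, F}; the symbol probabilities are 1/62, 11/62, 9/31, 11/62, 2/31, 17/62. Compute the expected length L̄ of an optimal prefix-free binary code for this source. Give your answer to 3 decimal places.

Repeatedly combine the two least-probable nodes; the expected code length is the sum of the merged weights.
merge 1/62 + 2/31 → 5/62
merge 5/62 + 11/62 → 8/31
merge 11/62 + 8/31 → 27/62
merge 17/62 + 9/31 → 35/62
merge 27/62 + 35/62 → 1
L = 5/62 + 8/31 + 27/62 + 35/62 + 1 = 145/62 ≈ 2.339 bits/symbol.

2.339 bits/symbol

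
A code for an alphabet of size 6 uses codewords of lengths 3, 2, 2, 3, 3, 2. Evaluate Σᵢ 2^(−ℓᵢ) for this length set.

With common denominator 2^3 = 8: Σ 2^(−ℓᵢ) = 1/8 + 2/8 + 2/8 + 1/8 + 1/8 + 2/8 = 9/8 = 1.125.

1.125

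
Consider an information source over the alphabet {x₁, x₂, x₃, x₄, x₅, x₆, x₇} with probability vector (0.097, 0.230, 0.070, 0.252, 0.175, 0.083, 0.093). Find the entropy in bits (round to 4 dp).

2.6406 bits

H = −Σ pᵢ log₂ pᵢ.
−0.097·log₂(0.097) = 0.3265
−0.230·log₂(0.230) = 0.4877
−0.070·log₂(0.070) = 0.2686
−0.252·log₂(0.252) = 0.5011
−0.175·log₂(0.175) = 0.4401
−0.083·log₂(0.083) = 0.2980
−0.093·log₂(0.093) = 0.3187
Sum ≈ 2.6406 → 2.6406 bits.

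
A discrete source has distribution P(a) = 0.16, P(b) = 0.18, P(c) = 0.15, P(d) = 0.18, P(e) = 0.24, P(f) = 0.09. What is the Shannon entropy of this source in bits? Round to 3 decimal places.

H = −Σ pᵢ log₂ pᵢ.
−0.16·log₂(0.16) = 0.4230
−0.18·log₂(0.18) = 0.4453
−0.15·log₂(0.15) = 0.4105
−0.18·log₂(0.18) = 0.4453
−0.24·log₂(0.24) = 0.4941
−0.09·log₂(0.09) = 0.3127
Sum ≈ 2.5310 → 2.531 bits.

2.531 bits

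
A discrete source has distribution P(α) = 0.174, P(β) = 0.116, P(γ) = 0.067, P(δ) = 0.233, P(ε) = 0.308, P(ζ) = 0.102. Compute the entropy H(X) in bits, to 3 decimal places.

H = −Σ pᵢ log₂ pᵢ.
−0.174·log₂(0.174) = 0.4390
−0.116·log₂(0.116) = 0.3605
−0.067·log₂(0.067) = 0.2613
−0.233·log₂(0.233) = 0.4897
−0.308·log₂(0.308) = 0.5233
−0.102·log₂(0.102) = 0.3359
Sum ≈ 2.4096 → 2.410 bits.

2.410 bits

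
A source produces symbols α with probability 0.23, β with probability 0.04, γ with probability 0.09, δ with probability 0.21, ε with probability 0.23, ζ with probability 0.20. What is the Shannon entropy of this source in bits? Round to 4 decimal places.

2.4110 bits

H = −Σ pᵢ log₂ pᵢ.
−0.23·log₂(0.23) = 0.4877
−0.04·log₂(0.04) = 0.1858
−0.09·log₂(0.09) = 0.3127
−0.21·log₂(0.21) = 0.4728
−0.23·log₂(0.23) = 0.4877
−0.20·log₂(0.20) = 0.4644
Sum ≈ 2.4110 → 2.4110 bits.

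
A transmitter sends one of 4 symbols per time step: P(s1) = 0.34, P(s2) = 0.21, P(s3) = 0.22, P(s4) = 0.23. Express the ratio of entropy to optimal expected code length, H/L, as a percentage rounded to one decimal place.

Entropy H = −Σ p log₂ p ≈ 1.9702 bits.
Huffman merges: 21/100+11/50→43/100; 23/100+17/50→57/100; 43/100+57/100→1. L = 2 ≈ 2.0000.
Efficiency = H/L = 1.9702/2.0000 = 98.5%.

98.5%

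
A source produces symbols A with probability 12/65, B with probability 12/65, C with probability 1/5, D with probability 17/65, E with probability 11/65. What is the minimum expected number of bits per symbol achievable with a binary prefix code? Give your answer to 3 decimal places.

Repeatedly combine the two least-probable nodes; the expected code length is the sum of the merged weights.
merge 11/65 + 12/65 → 23/65
merge 12/65 + 1/5 → 5/13
merge 17/65 + 23/65 → 8/13
merge 5/13 + 8/13 → 1
L = 23/65 + 5/13 + 8/13 + 1 = 153/65 ≈ 2.354 bits/symbol.

2.354 bits/symbol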